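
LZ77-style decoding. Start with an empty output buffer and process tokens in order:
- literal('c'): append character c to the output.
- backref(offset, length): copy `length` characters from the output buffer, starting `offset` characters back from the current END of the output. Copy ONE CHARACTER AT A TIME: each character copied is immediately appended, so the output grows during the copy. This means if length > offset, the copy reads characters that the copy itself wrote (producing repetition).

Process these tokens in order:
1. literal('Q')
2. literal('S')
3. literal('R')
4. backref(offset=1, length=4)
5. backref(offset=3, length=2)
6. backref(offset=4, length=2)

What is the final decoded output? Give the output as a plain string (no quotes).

Answer: QSRRRRRRRRR

Derivation:
Token 1: literal('Q'). Output: "Q"
Token 2: literal('S'). Output: "QS"
Token 3: literal('R'). Output: "QSR"
Token 4: backref(off=1, len=4) (overlapping!). Copied 'RRRR' from pos 2. Output: "QSRRRRR"
Token 5: backref(off=3, len=2). Copied 'RR' from pos 4. Output: "QSRRRRRRR"
Token 6: backref(off=4, len=2). Copied 'RR' from pos 5. Output: "QSRRRRRRRRR"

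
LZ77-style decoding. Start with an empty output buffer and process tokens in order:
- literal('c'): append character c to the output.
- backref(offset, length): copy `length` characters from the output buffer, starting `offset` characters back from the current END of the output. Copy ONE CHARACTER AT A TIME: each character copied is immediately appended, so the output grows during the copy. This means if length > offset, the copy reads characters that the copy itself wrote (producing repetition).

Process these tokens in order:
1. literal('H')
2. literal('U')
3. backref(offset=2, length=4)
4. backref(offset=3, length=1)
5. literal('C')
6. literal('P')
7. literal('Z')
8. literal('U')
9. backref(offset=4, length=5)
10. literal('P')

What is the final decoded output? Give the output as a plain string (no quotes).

Answer: HUHUHUUCPZUCPZUCP

Derivation:
Token 1: literal('H'). Output: "H"
Token 2: literal('U'). Output: "HU"
Token 3: backref(off=2, len=4) (overlapping!). Copied 'HUHU' from pos 0. Output: "HUHUHU"
Token 4: backref(off=3, len=1). Copied 'U' from pos 3. Output: "HUHUHUU"
Token 5: literal('C'). Output: "HUHUHUUC"
Token 6: literal('P'). Output: "HUHUHUUCP"
Token 7: literal('Z'). Output: "HUHUHUUCPZ"
Token 8: literal('U'). Output: "HUHUHUUCPZU"
Token 9: backref(off=4, len=5) (overlapping!). Copied 'CPZUC' from pos 7. Output: "HUHUHUUCPZUCPZUC"
Token 10: literal('P'). Output: "HUHUHUUCPZUCPZUCP"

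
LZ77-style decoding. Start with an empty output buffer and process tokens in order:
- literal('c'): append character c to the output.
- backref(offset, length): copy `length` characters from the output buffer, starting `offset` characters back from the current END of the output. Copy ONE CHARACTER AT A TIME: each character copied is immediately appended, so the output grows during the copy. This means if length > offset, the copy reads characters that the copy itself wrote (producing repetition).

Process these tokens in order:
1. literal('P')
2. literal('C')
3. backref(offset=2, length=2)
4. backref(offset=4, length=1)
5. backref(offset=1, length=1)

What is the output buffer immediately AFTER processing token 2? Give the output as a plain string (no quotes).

Token 1: literal('P'). Output: "P"
Token 2: literal('C'). Output: "PC"

Answer: PC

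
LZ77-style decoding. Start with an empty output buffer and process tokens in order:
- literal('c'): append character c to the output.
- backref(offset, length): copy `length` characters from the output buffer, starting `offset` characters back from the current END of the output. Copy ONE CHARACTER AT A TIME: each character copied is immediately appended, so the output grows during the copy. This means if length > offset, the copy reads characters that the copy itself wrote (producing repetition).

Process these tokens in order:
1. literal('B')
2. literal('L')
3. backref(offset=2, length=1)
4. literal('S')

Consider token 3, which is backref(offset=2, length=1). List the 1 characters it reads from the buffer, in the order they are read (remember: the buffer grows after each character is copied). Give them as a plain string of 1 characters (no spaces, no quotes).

Token 1: literal('B'). Output: "B"
Token 2: literal('L'). Output: "BL"
Token 3: backref(off=2, len=1). Buffer before: "BL" (len 2)
  byte 1: read out[0]='B', append. Buffer now: "BLB"

Answer: B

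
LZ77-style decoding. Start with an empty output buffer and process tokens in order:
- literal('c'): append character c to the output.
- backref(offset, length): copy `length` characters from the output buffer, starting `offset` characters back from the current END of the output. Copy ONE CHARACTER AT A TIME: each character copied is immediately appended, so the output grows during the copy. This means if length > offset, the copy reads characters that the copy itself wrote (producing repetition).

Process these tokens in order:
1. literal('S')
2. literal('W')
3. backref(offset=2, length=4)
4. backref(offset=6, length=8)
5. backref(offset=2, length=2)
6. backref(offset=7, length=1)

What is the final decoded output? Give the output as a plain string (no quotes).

Token 1: literal('S'). Output: "S"
Token 2: literal('W'). Output: "SW"
Token 3: backref(off=2, len=4) (overlapping!). Copied 'SWSW' from pos 0. Output: "SWSWSW"
Token 4: backref(off=6, len=8) (overlapping!). Copied 'SWSWSWSW' from pos 0. Output: "SWSWSWSWSWSWSW"
Token 5: backref(off=2, len=2). Copied 'SW' from pos 12. Output: "SWSWSWSWSWSWSWSW"
Token 6: backref(off=7, len=1). Copied 'W' from pos 9. Output: "SWSWSWSWSWSWSWSWW"

Answer: SWSWSWSWSWSWSWSWW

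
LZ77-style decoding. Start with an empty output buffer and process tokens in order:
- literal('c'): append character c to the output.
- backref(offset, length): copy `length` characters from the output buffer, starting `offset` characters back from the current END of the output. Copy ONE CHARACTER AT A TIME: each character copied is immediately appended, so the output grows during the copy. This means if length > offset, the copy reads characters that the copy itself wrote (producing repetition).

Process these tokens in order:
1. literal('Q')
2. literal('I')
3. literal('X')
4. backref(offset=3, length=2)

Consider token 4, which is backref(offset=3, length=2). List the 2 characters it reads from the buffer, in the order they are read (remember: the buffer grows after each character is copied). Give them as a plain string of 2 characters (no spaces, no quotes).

Answer: QI

Derivation:
Token 1: literal('Q'). Output: "Q"
Token 2: literal('I'). Output: "QI"
Token 3: literal('X'). Output: "QIX"
Token 4: backref(off=3, len=2). Buffer before: "QIX" (len 3)
  byte 1: read out[0]='Q', append. Buffer now: "QIXQ"
  byte 2: read out[1]='I', append. Buffer now: "QIXQI"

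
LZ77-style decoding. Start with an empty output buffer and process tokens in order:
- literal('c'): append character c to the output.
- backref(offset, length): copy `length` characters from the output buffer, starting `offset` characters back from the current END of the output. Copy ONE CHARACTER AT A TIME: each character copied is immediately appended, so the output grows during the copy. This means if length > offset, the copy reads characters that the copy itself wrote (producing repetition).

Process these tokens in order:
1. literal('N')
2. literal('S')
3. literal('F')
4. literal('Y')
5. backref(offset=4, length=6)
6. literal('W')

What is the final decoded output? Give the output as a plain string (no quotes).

Answer: NSFYNSFYNSW

Derivation:
Token 1: literal('N'). Output: "N"
Token 2: literal('S'). Output: "NS"
Token 3: literal('F'). Output: "NSF"
Token 4: literal('Y'). Output: "NSFY"
Token 5: backref(off=4, len=6) (overlapping!). Copied 'NSFYNS' from pos 0. Output: "NSFYNSFYNS"
Token 6: literal('W'). Output: "NSFYNSFYNSW"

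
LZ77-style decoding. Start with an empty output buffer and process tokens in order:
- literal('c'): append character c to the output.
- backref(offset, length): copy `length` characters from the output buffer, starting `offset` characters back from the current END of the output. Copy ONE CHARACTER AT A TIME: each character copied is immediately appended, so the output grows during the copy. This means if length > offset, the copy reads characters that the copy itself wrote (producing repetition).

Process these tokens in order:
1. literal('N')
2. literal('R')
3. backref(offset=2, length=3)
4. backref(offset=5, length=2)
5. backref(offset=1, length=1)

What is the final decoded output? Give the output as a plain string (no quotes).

Answer: NRNRNNRR

Derivation:
Token 1: literal('N'). Output: "N"
Token 2: literal('R'). Output: "NR"
Token 3: backref(off=2, len=3) (overlapping!). Copied 'NRN' from pos 0. Output: "NRNRN"
Token 4: backref(off=5, len=2). Copied 'NR' from pos 0. Output: "NRNRNNR"
Token 5: backref(off=1, len=1). Copied 'R' from pos 6. Output: "NRNRNNRR"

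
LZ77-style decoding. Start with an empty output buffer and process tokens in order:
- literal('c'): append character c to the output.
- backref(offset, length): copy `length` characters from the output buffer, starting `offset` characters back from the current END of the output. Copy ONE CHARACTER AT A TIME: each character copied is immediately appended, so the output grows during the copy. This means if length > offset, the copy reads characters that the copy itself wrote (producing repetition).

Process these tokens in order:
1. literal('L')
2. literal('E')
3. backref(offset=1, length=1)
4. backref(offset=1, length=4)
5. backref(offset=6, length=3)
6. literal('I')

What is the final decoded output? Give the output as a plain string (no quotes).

Token 1: literal('L'). Output: "L"
Token 2: literal('E'). Output: "LE"
Token 3: backref(off=1, len=1). Copied 'E' from pos 1. Output: "LEE"
Token 4: backref(off=1, len=4) (overlapping!). Copied 'EEEE' from pos 2. Output: "LEEEEEE"
Token 5: backref(off=6, len=3). Copied 'EEE' from pos 1. Output: "LEEEEEEEEE"
Token 6: literal('I'). Output: "LEEEEEEEEEI"

Answer: LEEEEEEEEEI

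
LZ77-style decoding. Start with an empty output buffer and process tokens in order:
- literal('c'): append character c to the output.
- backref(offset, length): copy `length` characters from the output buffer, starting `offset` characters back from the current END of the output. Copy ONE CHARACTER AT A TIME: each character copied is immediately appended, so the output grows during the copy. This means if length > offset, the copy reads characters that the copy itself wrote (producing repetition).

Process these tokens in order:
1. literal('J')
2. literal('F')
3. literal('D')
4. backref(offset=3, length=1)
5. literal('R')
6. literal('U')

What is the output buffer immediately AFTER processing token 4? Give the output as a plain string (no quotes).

Answer: JFDJ

Derivation:
Token 1: literal('J'). Output: "J"
Token 2: literal('F'). Output: "JF"
Token 3: literal('D'). Output: "JFD"
Token 4: backref(off=3, len=1). Copied 'J' from pos 0. Output: "JFDJ"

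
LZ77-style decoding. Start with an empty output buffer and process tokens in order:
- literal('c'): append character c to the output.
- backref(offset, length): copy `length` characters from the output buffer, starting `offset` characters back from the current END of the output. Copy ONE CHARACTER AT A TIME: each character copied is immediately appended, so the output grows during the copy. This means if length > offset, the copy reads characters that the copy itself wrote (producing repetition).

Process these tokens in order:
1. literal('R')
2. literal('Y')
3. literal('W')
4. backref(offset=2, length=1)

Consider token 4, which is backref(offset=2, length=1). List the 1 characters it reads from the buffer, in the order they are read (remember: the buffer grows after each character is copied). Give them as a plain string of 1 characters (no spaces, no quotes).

Answer: Y

Derivation:
Token 1: literal('R'). Output: "R"
Token 2: literal('Y'). Output: "RY"
Token 3: literal('W'). Output: "RYW"
Token 4: backref(off=2, len=1). Buffer before: "RYW" (len 3)
  byte 1: read out[1]='Y', append. Buffer now: "RYWY"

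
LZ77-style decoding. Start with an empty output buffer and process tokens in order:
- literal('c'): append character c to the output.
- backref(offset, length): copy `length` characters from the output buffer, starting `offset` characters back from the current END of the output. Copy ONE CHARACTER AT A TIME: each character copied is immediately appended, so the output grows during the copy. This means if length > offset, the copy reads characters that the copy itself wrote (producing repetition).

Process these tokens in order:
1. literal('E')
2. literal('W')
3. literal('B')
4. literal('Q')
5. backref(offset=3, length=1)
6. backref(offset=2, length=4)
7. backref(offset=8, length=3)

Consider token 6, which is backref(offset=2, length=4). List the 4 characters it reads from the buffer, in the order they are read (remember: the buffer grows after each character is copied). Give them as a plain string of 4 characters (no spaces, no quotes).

Answer: QWQW

Derivation:
Token 1: literal('E'). Output: "E"
Token 2: literal('W'). Output: "EW"
Token 3: literal('B'). Output: "EWB"
Token 4: literal('Q'). Output: "EWBQ"
Token 5: backref(off=3, len=1). Copied 'W' from pos 1. Output: "EWBQW"
Token 6: backref(off=2, len=4). Buffer before: "EWBQW" (len 5)
  byte 1: read out[3]='Q', append. Buffer now: "EWBQWQ"
  byte 2: read out[4]='W', append. Buffer now: "EWBQWQW"
  byte 3: read out[5]='Q', append. Buffer now: "EWBQWQWQ"
  byte 4: read out[6]='W', append. Buffer now: "EWBQWQWQW"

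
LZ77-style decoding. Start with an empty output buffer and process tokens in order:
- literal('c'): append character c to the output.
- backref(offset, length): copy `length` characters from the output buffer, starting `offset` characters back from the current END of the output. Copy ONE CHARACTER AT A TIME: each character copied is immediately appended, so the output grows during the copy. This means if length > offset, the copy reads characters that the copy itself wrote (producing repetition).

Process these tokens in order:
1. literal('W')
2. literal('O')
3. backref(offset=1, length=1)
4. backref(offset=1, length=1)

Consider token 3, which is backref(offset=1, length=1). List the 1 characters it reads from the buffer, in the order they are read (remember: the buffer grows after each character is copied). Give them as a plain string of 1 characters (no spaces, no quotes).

Answer: O

Derivation:
Token 1: literal('W'). Output: "W"
Token 2: literal('O'). Output: "WO"
Token 3: backref(off=1, len=1). Buffer before: "WO" (len 2)
  byte 1: read out[1]='O', append. Buffer now: "WOO"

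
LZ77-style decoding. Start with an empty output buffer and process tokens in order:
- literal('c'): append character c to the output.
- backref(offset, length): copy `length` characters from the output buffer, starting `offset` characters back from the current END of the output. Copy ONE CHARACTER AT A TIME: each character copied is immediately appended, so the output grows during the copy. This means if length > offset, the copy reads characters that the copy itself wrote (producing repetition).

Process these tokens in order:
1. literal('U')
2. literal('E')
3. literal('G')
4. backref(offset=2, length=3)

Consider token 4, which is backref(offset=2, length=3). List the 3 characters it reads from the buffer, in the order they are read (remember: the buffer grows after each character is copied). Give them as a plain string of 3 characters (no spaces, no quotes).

Token 1: literal('U'). Output: "U"
Token 2: literal('E'). Output: "UE"
Token 3: literal('G'). Output: "UEG"
Token 4: backref(off=2, len=3). Buffer before: "UEG" (len 3)
  byte 1: read out[1]='E', append. Buffer now: "UEGE"
  byte 2: read out[2]='G', append. Buffer now: "UEGEG"
  byte 3: read out[3]='E', append. Buffer now: "UEGEGE"

Answer: EGE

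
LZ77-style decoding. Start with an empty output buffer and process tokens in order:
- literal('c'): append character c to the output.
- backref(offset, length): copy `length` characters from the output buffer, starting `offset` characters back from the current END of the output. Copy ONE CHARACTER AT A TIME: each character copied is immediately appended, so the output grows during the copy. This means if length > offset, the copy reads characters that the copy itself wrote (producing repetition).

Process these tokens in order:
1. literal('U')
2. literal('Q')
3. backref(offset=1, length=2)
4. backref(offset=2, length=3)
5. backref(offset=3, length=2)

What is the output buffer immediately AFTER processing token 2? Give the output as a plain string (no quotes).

Answer: UQ

Derivation:
Token 1: literal('U'). Output: "U"
Token 2: literal('Q'). Output: "UQ"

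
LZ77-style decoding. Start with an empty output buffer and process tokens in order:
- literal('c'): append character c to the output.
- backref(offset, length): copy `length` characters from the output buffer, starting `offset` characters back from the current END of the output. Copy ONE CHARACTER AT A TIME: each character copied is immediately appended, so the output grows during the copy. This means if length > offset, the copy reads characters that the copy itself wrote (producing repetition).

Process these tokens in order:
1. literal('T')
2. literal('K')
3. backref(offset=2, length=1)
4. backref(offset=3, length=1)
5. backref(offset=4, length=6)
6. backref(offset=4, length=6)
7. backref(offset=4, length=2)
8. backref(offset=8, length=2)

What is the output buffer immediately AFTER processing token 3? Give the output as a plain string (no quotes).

Answer: TKT

Derivation:
Token 1: literal('T'). Output: "T"
Token 2: literal('K'). Output: "TK"
Token 3: backref(off=2, len=1). Copied 'T' from pos 0. Output: "TKT"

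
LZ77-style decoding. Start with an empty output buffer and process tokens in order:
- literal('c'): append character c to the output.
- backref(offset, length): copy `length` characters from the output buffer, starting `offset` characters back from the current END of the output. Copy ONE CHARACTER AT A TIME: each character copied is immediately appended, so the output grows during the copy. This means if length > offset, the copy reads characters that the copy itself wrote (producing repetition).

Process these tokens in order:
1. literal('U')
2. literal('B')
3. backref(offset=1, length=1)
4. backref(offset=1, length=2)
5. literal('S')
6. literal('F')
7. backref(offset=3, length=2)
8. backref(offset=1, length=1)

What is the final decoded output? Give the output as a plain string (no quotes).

Answer: UBBBBSFBSS

Derivation:
Token 1: literal('U'). Output: "U"
Token 2: literal('B'). Output: "UB"
Token 3: backref(off=1, len=1). Copied 'B' from pos 1. Output: "UBB"
Token 4: backref(off=1, len=2) (overlapping!). Copied 'BB' from pos 2. Output: "UBBBB"
Token 5: literal('S'). Output: "UBBBBS"
Token 6: literal('F'). Output: "UBBBBSF"
Token 7: backref(off=3, len=2). Copied 'BS' from pos 4. Output: "UBBBBSFBS"
Token 8: backref(off=1, len=1). Copied 'S' from pos 8. Output: "UBBBBSFBSS"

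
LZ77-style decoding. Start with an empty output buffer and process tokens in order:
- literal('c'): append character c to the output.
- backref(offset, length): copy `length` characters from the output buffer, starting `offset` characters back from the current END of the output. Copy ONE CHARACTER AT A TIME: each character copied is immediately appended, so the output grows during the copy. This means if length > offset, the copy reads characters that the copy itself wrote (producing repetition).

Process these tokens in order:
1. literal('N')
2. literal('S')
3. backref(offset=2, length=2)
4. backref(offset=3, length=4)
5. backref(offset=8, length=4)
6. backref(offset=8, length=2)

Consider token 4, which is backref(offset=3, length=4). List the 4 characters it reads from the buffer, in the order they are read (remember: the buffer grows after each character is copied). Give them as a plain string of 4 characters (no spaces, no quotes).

Answer: SNSS

Derivation:
Token 1: literal('N'). Output: "N"
Token 2: literal('S'). Output: "NS"
Token 3: backref(off=2, len=2). Copied 'NS' from pos 0. Output: "NSNS"
Token 4: backref(off=3, len=4). Buffer before: "NSNS" (len 4)
  byte 1: read out[1]='S', append. Buffer now: "NSNSS"
  byte 2: read out[2]='N', append. Buffer now: "NSNSSN"
  byte 3: read out[3]='S', append. Buffer now: "NSNSSNS"
  byte 4: read out[4]='S', append. Buffer now: "NSNSSNSS"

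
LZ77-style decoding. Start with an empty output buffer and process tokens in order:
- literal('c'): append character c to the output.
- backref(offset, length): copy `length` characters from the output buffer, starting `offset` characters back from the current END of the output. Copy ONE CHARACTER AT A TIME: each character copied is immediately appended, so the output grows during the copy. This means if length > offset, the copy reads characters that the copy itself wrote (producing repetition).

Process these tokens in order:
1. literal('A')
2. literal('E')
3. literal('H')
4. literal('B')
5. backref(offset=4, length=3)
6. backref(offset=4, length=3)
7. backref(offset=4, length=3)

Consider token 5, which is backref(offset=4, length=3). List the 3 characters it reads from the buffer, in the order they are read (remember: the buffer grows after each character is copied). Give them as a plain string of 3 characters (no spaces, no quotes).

Answer: AEH

Derivation:
Token 1: literal('A'). Output: "A"
Token 2: literal('E'). Output: "AE"
Token 3: literal('H'). Output: "AEH"
Token 4: literal('B'). Output: "AEHB"
Token 5: backref(off=4, len=3). Buffer before: "AEHB" (len 4)
  byte 1: read out[0]='A', append. Buffer now: "AEHBA"
  byte 2: read out[1]='E', append. Buffer now: "AEHBAE"
  byte 3: read out[2]='H', append. Buffer now: "AEHBAEH"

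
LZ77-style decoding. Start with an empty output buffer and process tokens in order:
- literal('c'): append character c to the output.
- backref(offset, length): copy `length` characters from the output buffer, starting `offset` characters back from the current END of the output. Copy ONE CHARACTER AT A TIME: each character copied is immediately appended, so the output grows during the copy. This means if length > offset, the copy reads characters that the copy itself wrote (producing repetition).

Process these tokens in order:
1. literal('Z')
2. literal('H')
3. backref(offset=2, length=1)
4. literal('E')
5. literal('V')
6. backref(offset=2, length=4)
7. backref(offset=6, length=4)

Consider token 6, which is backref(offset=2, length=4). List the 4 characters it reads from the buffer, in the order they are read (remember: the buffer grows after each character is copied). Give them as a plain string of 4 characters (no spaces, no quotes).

Answer: EVEV

Derivation:
Token 1: literal('Z'). Output: "Z"
Token 2: literal('H'). Output: "ZH"
Token 3: backref(off=2, len=1). Copied 'Z' from pos 0. Output: "ZHZ"
Token 4: literal('E'). Output: "ZHZE"
Token 5: literal('V'). Output: "ZHZEV"
Token 6: backref(off=2, len=4). Buffer before: "ZHZEV" (len 5)
  byte 1: read out[3]='E', append. Buffer now: "ZHZEVE"
  byte 2: read out[4]='V', append. Buffer now: "ZHZEVEV"
  byte 3: read out[5]='E', append. Buffer now: "ZHZEVEVE"
  byte 4: read out[6]='V', append. Buffer now: "ZHZEVEVEV"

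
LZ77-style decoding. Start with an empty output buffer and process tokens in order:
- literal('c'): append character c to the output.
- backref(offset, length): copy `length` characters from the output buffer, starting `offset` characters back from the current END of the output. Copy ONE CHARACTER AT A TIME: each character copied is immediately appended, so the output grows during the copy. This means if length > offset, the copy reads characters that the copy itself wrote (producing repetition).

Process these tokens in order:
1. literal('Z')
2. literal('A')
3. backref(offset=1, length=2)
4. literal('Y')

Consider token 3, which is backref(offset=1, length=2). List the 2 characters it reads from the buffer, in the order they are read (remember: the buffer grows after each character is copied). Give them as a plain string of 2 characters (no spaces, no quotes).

Token 1: literal('Z'). Output: "Z"
Token 2: literal('A'). Output: "ZA"
Token 3: backref(off=1, len=2). Buffer before: "ZA" (len 2)
  byte 1: read out[1]='A', append. Buffer now: "ZAA"
  byte 2: read out[2]='A', append. Buffer now: "ZAAA"

Answer: AA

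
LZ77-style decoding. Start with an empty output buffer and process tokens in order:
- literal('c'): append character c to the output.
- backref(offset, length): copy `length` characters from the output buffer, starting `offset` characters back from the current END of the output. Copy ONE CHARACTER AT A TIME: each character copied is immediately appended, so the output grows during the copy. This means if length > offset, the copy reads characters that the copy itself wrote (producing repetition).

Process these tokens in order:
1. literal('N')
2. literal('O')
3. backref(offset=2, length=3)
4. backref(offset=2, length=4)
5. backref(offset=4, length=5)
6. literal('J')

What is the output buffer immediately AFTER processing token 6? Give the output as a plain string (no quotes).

Token 1: literal('N'). Output: "N"
Token 2: literal('O'). Output: "NO"
Token 3: backref(off=2, len=3) (overlapping!). Copied 'NON' from pos 0. Output: "NONON"
Token 4: backref(off=2, len=4) (overlapping!). Copied 'ONON' from pos 3. Output: "NONONONON"
Token 5: backref(off=4, len=5) (overlapping!). Copied 'ONONO' from pos 5. Output: "NONONONONONONO"
Token 6: literal('J'). Output: "NONONONONONONOJ"

Answer: NONONONONONONOJ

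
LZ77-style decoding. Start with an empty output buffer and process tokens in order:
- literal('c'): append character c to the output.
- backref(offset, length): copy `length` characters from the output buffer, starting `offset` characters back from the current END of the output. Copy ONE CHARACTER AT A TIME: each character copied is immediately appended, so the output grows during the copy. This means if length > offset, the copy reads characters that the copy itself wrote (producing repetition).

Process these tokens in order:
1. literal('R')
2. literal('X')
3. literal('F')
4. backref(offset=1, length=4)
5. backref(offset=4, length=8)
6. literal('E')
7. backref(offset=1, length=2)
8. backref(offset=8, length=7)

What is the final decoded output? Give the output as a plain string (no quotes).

Token 1: literal('R'). Output: "R"
Token 2: literal('X'). Output: "RX"
Token 3: literal('F'). Output: "RXF"
Token 4: backref(off=1, len=4) (overlapping!). Copied 'FFFF' from pos 2. Output: "RXFFFFF"
Token 5: backref(off=4, len=8) (overlapping!). Copied 'FFFFFFFF' from pos 3. Output: "RXFFFFFFFFFFFFF"
Token 6: literal('E'). Output: "RXFFFFFFFFFFFFFE"
Token 7: backref(off=1, len=2) (overlapping!). Copied 'EE' from pos 15. Output: "RXFFFFFFFFFFFFFEEE"
Token 8: backref(off=8, len=7). Copied 'FFFFFEE' from pos 10. Output: "RXFFFFFFFFFFFFFEEEFFFFFEE"

Answer: RXFFFFFFFFFFFFFEEEFFFFFEE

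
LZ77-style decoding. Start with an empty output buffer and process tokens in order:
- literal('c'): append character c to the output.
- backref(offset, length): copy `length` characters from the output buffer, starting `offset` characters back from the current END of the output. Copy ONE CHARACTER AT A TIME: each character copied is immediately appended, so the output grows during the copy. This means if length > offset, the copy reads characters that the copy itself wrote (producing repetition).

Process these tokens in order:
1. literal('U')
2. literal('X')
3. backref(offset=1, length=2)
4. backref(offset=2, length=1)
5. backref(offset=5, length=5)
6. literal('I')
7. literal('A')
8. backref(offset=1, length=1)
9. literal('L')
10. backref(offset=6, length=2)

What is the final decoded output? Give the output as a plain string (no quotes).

Token 1: literal('U'). Output: "U"
Token 2: literal('X'). Output: "UX"
Token 3: backref(off=1, len=2) (overlapping!). Copied 'XX' from pos 1. Output: "UXXX"
Token 4: backref(off=2, len=1). Copied 'X' from pos 2. Output: "UXXXX"
Token 5: backref(off=5, len=5). Copied 'UXXXX' from pos 0. Output: "UXXXXUXXXX"
Token 6: literal('I'). Output: "UXXXXUXXXXI"
Token 7: literal('A'). Output: "UXXXXUXXXXIA"
Token 8: backref(off=1, len=1). Copied 'A' from pos 11. Output: "UXXXXUXXXXIAA"
Token 9: literal('L'). Output: "UXXXXUXXXXIAAL"
Token 10: backref(off=6, len=2). Copied 'XX' from pos 8. Output: "UXXXXUXXXXIAALXX"

Answer: UXXXXUXXXXIAALXX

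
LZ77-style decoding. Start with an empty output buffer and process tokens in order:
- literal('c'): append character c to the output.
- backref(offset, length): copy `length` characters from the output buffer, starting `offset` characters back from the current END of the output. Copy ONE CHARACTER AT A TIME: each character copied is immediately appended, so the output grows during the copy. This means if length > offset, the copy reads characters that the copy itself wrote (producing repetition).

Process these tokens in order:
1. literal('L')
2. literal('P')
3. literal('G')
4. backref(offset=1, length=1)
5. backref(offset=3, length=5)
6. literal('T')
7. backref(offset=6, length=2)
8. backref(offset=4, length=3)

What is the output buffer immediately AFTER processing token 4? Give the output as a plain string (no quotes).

Answer: LPGG

Derivation:
Token 1: literal('L'). Output: "L"
Token 2: literal('P'). Output: "LP"
Token 3: literal('G'). Output: "LPG"
Token 4: backref(off=1, len=1). Copied 'G' from pos 2. Output: "LPGG"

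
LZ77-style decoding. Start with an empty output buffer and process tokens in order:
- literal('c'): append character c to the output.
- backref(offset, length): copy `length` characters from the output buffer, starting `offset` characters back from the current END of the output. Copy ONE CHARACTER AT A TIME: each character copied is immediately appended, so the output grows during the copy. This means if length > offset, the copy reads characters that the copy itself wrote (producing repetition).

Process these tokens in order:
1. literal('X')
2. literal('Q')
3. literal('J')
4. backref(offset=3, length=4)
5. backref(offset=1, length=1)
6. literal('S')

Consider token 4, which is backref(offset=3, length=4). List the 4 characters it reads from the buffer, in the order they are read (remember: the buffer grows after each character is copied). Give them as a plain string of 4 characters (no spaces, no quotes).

Answer: XQJX

Derivation:
Token 1: literal('X'). Output: "X"
Token 2: literal('Q'). Output: "XQ"
Token 3: literal('J'). Output: "XQJ"
Token 4: backref(off=3, len=4). Buffer before: "XQJ" (len 3)
  byte 1: read out[0]='X', append. Buffer now: "XQJX"
  byte 2: read out[1]='Q', append. Buffer now: "XQJXQ"
  byte 3: read out[2]='J', append. Buffer now: "XQJXQJ"
  byte 4: read out[3]='X', append. Buffer now: "XQJXQJX"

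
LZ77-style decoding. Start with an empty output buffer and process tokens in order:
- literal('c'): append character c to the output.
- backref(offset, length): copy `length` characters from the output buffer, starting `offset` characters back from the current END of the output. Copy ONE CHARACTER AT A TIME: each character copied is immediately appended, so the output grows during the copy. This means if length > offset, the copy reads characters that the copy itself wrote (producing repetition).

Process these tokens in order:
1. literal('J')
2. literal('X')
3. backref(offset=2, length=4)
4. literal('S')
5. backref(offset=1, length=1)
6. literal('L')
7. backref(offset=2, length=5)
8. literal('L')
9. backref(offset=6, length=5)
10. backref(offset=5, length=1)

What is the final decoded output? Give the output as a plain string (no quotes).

Answer: JXJXJXSSLSLSLSLSLSLSS

Derivation:
Token 1: literal('J'). Output: "J"
Token 2: literal('X'). Output: "JX"
Token 3: backref(off=2, len=4) (overlapping!). Copied 'JXJX' from pos 0. Output: "JXJXJX"
Token 4: literal('S'). Output: "JXJXJXS"
Token 5: backref(off=1, len=1). Copied 'S' from pos 6. Output: "JXJXJXSS"
Token 6: literal('L'). Output: "JXJXJXSSL"
Token 7: backref(off=2, len=5) (overlapping!). Copied 'SLSLS' from pos 7. Output: "JXJXJXSSLSLSLS"
Token 8: literal('L'). Output: "JXJXJXSSLSLSLSL"
Token 9: backref(off=6, len=5). Copied 'SLSLS' from pos 9. Output: "JXJXJXSSLSLSLSLSLSLS"
Token 10: backref(off=5, len=1). Copied 'S' from pos 15. Output: "JXJXJXSSLSLSLSLSLSLSS"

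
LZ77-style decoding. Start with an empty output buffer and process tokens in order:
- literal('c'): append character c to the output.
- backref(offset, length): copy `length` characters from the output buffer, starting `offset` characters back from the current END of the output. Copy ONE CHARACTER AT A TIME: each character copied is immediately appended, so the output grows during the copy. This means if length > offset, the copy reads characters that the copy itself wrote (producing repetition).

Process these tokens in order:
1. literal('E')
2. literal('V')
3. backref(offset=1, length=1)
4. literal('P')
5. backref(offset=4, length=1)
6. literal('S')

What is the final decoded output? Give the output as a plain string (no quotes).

Answer: EVVPES

Derivation:
Token 1: literal('E'). Output: "E"
Token 2: literal('V'). Output: "EV"
Token 3: backref(off=1, len=1). Copied 'V' from pos 1. Output: "EVV"
Token 4: literal('P'). Output: "EVVP"
Token 5: backref(off=4, len=1). Copied 'E' from pos 0. Output: "EVVPE"
Token 6: literal('S'). Output: "EVVPES"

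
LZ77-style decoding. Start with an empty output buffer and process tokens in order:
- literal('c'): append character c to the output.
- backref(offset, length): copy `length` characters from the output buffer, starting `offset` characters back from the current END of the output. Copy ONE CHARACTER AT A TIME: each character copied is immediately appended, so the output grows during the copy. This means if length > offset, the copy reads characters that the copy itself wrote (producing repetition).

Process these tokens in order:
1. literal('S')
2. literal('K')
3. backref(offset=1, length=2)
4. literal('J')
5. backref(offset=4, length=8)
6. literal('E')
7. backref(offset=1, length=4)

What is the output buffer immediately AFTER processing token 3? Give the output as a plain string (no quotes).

Answer: SKKK

Derivation:
Token 1: literal('S'). Output: "S"
Token 2: literal('K'). Output: "SK"
Token 3: backref(off=1, len=2) (overlapping!). Copied 'KK' from pos 1. Output: "SKKK"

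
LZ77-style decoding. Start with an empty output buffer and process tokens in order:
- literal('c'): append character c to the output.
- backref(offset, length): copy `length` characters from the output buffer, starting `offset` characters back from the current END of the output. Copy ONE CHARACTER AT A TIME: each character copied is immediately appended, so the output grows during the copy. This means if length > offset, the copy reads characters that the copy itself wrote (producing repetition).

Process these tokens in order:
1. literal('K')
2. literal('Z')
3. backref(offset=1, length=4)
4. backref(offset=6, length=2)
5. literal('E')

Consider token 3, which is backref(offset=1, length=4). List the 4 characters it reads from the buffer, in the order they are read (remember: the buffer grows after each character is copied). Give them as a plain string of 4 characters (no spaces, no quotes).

Token 1: literal('K'). Output: "K"
Token 2: literal('Z'). Output: "KZ"
Token 3: backref(off=1, len=4). Buffer before: "KZ" (len 2)
  byte 1: read out[1]='Z', append. Buffer now: "KZZ"
  byte 2: read out[2]='Z', append. Buffer now: "KZZZ"
  byte 3: read out[3]='Z', append. Buffer now: "KZZZZ"
  byte 4: read out[4]='Z', append. Buffer now: "KZZZZZ"

Answer: ZZZZ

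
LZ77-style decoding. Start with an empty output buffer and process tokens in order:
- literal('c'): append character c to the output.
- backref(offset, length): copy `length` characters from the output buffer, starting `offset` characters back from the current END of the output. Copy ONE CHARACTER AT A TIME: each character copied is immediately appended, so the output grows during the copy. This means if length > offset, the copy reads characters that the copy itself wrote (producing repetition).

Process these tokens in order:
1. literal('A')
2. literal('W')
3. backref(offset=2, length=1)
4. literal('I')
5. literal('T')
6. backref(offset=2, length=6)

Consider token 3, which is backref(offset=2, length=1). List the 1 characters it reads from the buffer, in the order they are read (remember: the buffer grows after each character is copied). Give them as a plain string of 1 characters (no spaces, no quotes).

Token 1: literal('A'). Output: "A"
Token 2: literal('W'). Output: "AW"
Token 3: backref(off=2, len=1). Buffer before: "AW" (len 2)
  byte 1: read out[0]='A', append. Buffer now: "AWA"

Answer: A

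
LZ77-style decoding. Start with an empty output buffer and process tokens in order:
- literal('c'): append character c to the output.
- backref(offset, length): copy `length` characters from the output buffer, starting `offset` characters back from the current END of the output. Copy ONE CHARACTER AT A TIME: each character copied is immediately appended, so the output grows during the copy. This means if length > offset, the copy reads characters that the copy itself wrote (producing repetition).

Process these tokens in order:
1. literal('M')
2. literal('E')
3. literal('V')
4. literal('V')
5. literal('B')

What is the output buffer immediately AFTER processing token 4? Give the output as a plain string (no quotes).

Token 1: literal('M'). Output: "M"
Token 2: literal('E'). Output: "ME"
Token 3: literal('V'). Output: "MEV"
Token 4: literal('V'). Output: "MEVV"

Answer: MEVV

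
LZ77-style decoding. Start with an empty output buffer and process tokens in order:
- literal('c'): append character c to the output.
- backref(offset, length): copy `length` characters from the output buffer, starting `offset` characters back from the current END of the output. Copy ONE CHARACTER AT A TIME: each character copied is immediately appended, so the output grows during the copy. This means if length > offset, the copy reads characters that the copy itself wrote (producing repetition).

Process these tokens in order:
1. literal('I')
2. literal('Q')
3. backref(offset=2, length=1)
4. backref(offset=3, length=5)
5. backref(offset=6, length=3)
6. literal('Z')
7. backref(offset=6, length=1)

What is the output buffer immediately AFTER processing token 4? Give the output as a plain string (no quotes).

Token 1: literal('I'). Output: "I"
Token 2: literal('Q'). Output: "IQ"
Token 3: backref(off=2, len=1). Copied 'I' from pos 0. Output: "IQI"
Token 4: backref(off=3, len=5) (overlapping!). Copied 'IQIIQ' from pos 0. Output: "IQIIQIIQ"

Answer: IQIIQIIQ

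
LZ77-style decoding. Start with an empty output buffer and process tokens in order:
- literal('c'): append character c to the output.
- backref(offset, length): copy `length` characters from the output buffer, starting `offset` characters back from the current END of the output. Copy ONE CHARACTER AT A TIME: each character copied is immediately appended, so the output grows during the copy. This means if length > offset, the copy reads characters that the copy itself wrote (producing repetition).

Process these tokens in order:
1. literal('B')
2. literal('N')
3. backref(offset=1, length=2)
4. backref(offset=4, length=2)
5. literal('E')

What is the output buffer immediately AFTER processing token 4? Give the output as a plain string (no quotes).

Token 1: literal('B'). Output: "B"
Token 2: literal('N'). Output: "BN"
Token 3: backref(off=1, len=2) (overlapping!). Copied 'NN' from pos 1. Output: "BNNN"
Token 4: backref(off=4, len=2). Copied 'BN' from pos 0. Output: "BNNNBN"

Answer: BNNNBN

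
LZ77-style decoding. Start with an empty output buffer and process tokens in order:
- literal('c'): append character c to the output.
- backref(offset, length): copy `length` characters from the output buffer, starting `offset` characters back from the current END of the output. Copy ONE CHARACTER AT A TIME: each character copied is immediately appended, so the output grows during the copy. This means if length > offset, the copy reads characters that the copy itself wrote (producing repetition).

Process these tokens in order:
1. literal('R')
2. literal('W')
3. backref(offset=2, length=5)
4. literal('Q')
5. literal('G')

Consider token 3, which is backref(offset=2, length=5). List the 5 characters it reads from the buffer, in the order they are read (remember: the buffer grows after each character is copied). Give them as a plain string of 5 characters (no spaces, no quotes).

Token 1: literal('R'). Output: "R"
Token 2: literal('W'). Output: "RW"
Token 3: backref(off=2, len=5). Buffer before: "RW" (len 2)
  byte 1: read out[0]='R', append. Buffer now: "RWR"
  byte 2: read out[1]='W', append. Buffer now: "RWRW"
  byte 3: read out[2]='R', append. Buffer now: "RWRWR"
  byte 4: read out[3]='W', append. Buffer now: "RWRWRW"
  byte 5: read out[4]='R', append. Buffer now: "RWRWRWR"

Answer: RWRWR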